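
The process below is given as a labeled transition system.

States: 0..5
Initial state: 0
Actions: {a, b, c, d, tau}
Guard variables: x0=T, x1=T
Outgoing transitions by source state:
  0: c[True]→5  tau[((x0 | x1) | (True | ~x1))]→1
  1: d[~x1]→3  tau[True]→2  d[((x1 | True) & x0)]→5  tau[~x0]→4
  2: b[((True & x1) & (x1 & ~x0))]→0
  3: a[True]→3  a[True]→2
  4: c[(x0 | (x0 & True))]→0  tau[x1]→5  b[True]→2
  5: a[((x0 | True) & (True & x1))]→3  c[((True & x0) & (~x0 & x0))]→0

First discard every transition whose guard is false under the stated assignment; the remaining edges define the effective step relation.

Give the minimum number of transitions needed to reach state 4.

BFS to 4:
  L0 = {0}
  L1 = {1,5}
  L2 = {2,3}
4 never appears.

Answer: UNREACHABLE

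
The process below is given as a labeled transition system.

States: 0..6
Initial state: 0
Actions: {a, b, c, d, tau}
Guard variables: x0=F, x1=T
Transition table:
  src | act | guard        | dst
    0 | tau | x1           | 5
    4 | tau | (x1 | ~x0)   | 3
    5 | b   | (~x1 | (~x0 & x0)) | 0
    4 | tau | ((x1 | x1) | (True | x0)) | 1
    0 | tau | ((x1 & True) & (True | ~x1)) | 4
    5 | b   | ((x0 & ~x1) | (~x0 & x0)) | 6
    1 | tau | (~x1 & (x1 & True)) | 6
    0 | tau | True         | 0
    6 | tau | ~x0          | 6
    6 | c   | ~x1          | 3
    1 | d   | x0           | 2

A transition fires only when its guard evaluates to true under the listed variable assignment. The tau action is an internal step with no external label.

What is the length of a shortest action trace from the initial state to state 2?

Answer: UNREACHABLE

Trace:
Breadth-first toward 2:
  L0 = {0}
  L1 = {4,5}
  L2 = {1,3}
2 never appears.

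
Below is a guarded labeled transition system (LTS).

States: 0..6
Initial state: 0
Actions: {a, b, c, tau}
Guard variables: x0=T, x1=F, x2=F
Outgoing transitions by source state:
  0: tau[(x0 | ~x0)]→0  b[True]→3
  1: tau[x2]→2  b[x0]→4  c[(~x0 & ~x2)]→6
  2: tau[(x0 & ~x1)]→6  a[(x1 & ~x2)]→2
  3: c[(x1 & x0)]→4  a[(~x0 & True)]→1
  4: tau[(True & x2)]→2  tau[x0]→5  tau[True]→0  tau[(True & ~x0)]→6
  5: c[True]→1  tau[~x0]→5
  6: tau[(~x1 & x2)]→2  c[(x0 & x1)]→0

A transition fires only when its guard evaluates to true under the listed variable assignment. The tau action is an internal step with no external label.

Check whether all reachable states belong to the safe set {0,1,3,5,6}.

Inv-set: {0,1,3,5,6}
Reachable = {0,3}
  0: safe
  3: safe

Answer: INVARIANT HOLDS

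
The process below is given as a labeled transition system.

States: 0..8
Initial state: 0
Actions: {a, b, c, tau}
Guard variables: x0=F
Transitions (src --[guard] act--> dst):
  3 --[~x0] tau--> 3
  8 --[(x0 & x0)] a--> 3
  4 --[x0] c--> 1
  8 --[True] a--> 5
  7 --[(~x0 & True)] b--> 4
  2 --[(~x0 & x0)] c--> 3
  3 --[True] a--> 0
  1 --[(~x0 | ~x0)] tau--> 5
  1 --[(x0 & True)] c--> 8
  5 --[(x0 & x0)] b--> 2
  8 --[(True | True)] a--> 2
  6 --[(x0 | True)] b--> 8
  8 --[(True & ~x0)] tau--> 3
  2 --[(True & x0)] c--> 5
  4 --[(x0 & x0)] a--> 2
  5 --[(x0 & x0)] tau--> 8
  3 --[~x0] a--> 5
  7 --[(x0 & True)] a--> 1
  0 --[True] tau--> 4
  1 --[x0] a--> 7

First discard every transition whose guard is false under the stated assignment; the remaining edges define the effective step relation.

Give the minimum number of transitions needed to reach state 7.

Answer: UNREACHABLE

Analysis:
BFS to 7:
  depth 0: {0}
  depth 1: {4}
7 never appears.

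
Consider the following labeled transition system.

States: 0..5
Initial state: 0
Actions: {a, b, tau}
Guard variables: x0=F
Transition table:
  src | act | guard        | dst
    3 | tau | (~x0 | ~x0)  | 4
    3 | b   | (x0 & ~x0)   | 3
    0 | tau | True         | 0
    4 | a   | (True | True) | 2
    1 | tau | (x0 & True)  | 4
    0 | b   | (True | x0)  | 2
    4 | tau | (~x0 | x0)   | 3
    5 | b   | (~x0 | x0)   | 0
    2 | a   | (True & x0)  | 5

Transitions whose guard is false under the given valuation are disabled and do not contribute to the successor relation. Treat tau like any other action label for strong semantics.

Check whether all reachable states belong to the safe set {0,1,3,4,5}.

Safe = {0,1,3,4,5}
Reach set: {0,2}
  0: ✓
  2: VIOLATES
witness against invariant: b → 2

Answer: INVARIANT VIOLATED at state 2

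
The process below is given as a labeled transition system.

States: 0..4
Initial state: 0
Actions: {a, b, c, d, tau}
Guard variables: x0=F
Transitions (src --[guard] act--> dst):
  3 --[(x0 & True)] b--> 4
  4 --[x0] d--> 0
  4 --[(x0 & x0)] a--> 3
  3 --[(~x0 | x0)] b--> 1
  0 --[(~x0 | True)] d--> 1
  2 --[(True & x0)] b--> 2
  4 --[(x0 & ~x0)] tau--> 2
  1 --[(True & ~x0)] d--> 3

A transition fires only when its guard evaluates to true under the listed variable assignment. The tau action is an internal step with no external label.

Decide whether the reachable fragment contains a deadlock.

Reach set: {0,1,3}
  0: d→1  [deg 1]
  1: d→3  [deg 1]
  3: b→1  [deg 1]

Answer: DEADLOCK-FREE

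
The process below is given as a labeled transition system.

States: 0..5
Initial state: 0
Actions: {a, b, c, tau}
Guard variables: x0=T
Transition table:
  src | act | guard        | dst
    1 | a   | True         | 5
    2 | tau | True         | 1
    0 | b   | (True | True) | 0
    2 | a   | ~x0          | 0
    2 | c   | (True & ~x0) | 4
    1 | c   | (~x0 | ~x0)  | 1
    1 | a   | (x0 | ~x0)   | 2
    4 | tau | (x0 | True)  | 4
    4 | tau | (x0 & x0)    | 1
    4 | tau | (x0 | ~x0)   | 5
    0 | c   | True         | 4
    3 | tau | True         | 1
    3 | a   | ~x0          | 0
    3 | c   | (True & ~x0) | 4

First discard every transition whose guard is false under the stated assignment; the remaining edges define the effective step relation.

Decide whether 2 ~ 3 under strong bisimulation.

Bisimulation quotient by refinement:
  π0 = {{0,1,2,3,4,5}}
  π1 = {{0},{1},{2,3,4},{5}}
  π2 = {{0},{1},{2,3},{4},{5}}
Fixed point at round 3; 5 class(es).
class of 2: {2,3}; class of 3: {2,3}

Answer: BISIMILAR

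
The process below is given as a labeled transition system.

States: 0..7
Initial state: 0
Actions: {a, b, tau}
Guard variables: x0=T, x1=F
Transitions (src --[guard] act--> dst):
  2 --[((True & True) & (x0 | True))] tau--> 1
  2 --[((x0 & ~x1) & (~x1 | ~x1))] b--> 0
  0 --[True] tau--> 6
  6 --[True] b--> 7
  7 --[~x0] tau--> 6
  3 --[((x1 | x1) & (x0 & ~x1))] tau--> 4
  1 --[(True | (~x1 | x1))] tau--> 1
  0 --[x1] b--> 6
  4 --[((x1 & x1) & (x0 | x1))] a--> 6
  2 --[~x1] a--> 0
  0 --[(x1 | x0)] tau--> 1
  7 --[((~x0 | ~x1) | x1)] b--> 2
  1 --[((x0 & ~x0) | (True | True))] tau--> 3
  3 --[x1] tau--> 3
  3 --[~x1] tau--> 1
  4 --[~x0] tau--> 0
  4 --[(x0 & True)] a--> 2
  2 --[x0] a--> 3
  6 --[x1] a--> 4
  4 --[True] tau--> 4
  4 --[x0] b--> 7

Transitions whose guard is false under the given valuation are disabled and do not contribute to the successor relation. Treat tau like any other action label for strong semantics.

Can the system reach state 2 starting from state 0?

Answer: REACHABLE

Trace:
After dropping false guards: 14 live edges.
Layer 0: {0}
Layer 1: {1,6}  now seen {0,1,6}
Layer 2: {3,7}  now seen {0,1,3,6,7}
Layer 3: {2}  now seen {0,1,2,3,6,7}
Reach set: {0,1,2,3,6,7}
Path to 2: tau·b·b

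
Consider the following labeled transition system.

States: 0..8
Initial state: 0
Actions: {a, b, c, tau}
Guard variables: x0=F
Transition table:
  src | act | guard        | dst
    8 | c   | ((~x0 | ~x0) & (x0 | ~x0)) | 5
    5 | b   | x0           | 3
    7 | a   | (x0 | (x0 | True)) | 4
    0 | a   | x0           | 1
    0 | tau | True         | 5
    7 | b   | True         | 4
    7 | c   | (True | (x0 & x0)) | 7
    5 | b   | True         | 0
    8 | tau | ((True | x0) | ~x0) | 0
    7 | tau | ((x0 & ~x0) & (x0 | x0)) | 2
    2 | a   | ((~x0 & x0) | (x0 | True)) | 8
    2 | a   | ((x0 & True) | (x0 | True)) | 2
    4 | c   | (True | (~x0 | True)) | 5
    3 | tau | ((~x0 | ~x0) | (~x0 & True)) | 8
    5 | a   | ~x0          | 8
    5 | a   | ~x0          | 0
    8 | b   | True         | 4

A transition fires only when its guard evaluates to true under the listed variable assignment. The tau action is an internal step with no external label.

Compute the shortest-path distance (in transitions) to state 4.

Answer: 3

Working:
BFS to 4:
  Layer 0: {0}
  Layer 1: {5}
  Layer 2: {8}
  Layer 3: {4}
depth(4)=3, e.g. tau·a·b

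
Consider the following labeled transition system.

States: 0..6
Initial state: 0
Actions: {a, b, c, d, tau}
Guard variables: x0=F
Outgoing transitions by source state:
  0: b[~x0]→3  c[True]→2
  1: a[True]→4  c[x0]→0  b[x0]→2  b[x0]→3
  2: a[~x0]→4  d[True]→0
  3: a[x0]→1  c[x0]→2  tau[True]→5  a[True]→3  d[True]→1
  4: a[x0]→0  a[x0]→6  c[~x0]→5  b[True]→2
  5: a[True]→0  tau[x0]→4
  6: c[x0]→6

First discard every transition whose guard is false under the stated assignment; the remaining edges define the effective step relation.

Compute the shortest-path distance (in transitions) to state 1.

Answer: 2

Analysis:
Breadth-first toward 1:
  depth 0: {0}
  depth 1: {2,3}
  depth 2: {1,4,5}
first hit 1 at d=2 via b·d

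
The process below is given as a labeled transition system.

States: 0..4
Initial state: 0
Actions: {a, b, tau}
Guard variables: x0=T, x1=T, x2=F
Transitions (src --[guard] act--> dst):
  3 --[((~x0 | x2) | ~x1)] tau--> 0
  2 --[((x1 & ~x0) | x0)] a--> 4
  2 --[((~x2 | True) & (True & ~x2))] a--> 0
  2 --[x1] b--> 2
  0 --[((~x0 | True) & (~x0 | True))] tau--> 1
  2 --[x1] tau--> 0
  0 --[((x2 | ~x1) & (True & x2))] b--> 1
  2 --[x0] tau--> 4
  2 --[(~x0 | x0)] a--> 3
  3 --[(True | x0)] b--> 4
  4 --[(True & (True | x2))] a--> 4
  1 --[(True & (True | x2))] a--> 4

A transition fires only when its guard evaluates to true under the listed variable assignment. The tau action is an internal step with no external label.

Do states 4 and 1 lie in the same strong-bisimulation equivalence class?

Bisimulation quotient by refinement:
  P[0] = {{0,1,2,3,4}}
  P[1] = {{0},{1,4},{2},{3}}
Fixed point at round 2; 4 class(es).
[4]={1,4}  [1]={1,4}

Answer: BISIMILAR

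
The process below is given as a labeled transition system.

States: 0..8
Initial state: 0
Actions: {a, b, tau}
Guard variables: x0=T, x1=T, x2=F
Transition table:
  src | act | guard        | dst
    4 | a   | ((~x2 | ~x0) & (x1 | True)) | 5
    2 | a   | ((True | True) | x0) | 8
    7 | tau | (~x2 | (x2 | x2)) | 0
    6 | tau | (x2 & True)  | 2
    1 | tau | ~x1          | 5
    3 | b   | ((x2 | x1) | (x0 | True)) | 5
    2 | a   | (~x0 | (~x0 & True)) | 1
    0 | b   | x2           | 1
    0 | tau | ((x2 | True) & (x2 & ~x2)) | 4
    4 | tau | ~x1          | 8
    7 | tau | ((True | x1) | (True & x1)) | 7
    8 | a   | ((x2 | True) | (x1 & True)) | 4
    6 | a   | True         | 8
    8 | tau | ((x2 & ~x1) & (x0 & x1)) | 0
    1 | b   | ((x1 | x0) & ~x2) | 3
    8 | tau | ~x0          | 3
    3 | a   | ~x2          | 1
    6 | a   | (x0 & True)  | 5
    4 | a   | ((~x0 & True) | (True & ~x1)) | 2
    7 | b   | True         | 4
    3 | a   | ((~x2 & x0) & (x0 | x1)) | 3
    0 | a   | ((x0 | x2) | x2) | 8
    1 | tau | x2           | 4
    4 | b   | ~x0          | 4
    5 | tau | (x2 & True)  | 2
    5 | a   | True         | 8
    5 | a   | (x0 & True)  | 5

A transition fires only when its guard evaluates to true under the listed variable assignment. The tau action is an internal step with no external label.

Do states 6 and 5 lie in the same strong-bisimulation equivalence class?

Bisimulation quotient by refinement:
  round 0: {{0,1,2,3,4,5,6,7,8}}
  round 1: {{0,2,4,5,6,8},{1},{3},{7}}
Fixed point at round 2; 4 class(es).
class of 6: {0,2,4,5,6,8}; class of 5: {0,2,4,5,6,8}

Answer: BISIMILAR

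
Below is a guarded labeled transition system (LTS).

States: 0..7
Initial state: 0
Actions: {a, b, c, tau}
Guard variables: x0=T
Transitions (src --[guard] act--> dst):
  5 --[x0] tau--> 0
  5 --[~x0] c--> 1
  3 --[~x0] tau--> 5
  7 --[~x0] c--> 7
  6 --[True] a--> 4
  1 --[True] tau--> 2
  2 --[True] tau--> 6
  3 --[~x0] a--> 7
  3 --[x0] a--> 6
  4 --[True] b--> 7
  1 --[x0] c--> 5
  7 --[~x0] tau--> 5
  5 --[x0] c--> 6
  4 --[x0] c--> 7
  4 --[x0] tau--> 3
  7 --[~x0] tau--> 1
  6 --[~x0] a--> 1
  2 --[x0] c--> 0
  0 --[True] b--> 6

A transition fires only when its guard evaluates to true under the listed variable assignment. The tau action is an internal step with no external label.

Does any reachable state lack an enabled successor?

Reachable = {0,3,4,6,7}
  0: b→6  [1 exit(s)]
  3: a→6  [1 exit(s)]
  4: b→7  c→7  tau→3  [3 exit(s)]
  6: a→4  [1 exit(s)]
  7: ∅  [deadlock]
trace reaching 7: b·a·b

Answer: DEADLOCK at state 7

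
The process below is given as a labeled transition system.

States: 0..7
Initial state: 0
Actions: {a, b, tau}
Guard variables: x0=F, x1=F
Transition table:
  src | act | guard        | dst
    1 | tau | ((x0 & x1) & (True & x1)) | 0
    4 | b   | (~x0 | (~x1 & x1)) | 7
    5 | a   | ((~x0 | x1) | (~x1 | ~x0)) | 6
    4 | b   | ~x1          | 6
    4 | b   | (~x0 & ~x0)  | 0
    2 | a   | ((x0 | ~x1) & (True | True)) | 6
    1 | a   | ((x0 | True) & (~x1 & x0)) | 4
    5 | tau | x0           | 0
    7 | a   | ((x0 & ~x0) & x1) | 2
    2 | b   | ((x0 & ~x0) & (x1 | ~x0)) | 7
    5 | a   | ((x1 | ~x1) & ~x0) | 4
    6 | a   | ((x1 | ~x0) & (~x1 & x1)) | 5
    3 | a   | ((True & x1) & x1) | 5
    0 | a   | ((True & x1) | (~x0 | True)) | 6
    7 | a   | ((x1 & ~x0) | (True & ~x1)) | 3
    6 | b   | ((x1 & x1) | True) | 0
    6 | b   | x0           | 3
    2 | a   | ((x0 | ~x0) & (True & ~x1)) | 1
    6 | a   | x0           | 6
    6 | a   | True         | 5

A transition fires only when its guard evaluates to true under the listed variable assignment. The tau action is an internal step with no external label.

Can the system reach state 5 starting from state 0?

11 transition(s) survive guard evaluation.
depth 0: {0}
depth 1: {6}  now seen {0,6}
depth 2: {5}  now seen {0,5,6}
depth 3: {4}  now seen {0,4,5,6}
depth 4: {7}  now seen {0,4,5,6,7}
depth 5: {3}  now seen {0,3,4,5,6,7}
Reach set: {0,3,4,5,6,7}
trace reaching 5: a·a

Answer: REACHABLE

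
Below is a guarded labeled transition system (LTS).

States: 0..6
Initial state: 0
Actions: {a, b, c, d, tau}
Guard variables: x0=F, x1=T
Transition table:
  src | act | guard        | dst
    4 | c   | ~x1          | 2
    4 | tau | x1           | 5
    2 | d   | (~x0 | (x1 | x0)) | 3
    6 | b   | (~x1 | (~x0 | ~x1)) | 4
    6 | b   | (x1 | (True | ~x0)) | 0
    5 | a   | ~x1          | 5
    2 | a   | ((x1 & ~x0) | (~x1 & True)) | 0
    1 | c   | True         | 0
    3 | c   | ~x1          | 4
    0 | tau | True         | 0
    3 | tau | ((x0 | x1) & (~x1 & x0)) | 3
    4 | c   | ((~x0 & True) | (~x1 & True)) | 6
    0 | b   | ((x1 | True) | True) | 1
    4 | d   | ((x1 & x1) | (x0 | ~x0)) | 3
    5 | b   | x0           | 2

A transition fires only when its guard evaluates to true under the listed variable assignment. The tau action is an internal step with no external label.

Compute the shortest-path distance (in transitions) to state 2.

BFS to 2:
  Layer 0: {0}
  Layer 1: {1}
2 never appears.

Answer: UNREACHABLE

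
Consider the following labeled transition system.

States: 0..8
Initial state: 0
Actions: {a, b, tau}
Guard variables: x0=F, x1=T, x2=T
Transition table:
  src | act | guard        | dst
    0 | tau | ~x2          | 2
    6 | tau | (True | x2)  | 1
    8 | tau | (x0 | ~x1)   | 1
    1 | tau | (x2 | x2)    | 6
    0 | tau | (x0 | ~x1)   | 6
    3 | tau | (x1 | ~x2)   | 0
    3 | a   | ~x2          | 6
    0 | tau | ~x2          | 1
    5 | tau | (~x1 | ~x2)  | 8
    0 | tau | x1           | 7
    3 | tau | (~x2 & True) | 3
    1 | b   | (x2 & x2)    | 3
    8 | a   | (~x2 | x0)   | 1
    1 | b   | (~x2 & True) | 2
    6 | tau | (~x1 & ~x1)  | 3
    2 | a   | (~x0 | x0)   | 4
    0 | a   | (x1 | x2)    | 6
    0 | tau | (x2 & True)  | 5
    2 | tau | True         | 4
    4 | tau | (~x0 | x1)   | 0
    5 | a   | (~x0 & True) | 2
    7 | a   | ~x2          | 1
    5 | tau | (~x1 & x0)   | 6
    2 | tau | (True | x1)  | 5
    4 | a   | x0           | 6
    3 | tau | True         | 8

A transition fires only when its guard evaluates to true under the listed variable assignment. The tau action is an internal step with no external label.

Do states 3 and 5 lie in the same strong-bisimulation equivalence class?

Answer: NOT BISIMILAR

Analysis:
Compute ~ classes (split until stable):
  π0 = {{0,1,2,3,4,5,6,7,8}}
  π1 = {{0,2},{1},{3,4,6},{5},{7,8}}
  π2 = {{0},{1},{2},{3},{4},{5},{6},{7,8}}
8 equivalence class(es) (converged in 3)
3∈{3}, 5∈{5}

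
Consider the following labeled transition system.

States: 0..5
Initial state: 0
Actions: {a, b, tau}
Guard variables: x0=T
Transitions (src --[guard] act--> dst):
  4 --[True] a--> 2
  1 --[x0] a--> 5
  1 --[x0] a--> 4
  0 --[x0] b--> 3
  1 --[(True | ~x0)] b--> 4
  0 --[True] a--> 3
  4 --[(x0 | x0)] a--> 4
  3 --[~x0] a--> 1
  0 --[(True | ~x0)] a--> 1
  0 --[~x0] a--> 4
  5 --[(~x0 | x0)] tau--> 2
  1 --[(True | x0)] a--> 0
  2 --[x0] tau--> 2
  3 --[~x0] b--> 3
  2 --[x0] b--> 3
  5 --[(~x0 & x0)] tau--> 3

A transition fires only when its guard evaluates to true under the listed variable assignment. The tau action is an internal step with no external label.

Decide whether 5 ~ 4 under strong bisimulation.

Answer: NOT BISIMILAR

Analysis:
Refine partition for ~:
  π0 = {{0,1,2,3,4,5}}
  π1 = {{0,1},{2},{3},{4},{5}}
  π2 = {{0},{1},{2},{3},{4},{5}}
Fixed point at round 3; 6 class(es).
[5]={5}  [4]={4}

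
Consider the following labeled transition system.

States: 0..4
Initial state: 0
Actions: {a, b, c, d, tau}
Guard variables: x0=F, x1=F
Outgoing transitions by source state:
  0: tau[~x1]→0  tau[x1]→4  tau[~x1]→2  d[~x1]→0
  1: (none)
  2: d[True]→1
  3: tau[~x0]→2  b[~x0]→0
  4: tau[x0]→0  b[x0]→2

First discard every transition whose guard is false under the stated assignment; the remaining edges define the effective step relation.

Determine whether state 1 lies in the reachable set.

6 transition(s) survive guard evaluation.
L0 = {0}
L1 = {2}  cumulative {0,2}
L2 = {1}  cumulative {0,1,2}
Reachable = {0,1,2}
trace reaching 1: tau·d

Answer: REACHABLE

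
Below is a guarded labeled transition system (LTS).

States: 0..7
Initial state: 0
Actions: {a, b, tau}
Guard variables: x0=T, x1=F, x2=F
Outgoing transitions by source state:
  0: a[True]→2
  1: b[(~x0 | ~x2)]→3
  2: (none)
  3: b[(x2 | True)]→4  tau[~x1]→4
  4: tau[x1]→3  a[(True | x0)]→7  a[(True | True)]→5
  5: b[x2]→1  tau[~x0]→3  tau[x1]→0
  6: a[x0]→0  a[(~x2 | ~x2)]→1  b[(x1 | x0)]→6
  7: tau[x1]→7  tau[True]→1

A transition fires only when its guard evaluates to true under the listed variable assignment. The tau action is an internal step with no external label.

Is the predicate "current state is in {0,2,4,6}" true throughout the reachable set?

Safe = {0,2,4,6}
R = {0,2}
  0: safe
  2: safe

Answer: INVARIANT HOLDS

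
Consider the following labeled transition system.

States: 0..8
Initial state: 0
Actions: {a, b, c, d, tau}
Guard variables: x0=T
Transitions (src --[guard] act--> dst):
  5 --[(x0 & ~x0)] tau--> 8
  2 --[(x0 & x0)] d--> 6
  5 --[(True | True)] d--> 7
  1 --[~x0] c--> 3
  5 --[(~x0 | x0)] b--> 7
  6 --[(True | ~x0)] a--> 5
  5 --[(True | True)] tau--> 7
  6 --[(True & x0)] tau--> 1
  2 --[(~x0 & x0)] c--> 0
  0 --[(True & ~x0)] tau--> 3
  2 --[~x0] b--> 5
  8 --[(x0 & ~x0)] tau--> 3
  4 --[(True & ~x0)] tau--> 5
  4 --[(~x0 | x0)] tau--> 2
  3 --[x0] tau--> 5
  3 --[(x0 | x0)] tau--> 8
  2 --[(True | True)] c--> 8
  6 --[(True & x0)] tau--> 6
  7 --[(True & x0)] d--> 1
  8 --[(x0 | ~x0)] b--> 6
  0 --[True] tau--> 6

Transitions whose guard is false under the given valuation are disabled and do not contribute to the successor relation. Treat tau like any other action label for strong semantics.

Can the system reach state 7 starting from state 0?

Answer: REACHABLE

Working:
After dropping false guards: 14 live edges.
depth 0: {0}
depth 1: {6}  now seen {0,6}
depth 2: {1,5}  now seen {0,1,5,6}
depth 3: {7}  now seen {0,1,5,6,7}
Reachable = {0,1,5,6,7}
witness 7: tau·a·d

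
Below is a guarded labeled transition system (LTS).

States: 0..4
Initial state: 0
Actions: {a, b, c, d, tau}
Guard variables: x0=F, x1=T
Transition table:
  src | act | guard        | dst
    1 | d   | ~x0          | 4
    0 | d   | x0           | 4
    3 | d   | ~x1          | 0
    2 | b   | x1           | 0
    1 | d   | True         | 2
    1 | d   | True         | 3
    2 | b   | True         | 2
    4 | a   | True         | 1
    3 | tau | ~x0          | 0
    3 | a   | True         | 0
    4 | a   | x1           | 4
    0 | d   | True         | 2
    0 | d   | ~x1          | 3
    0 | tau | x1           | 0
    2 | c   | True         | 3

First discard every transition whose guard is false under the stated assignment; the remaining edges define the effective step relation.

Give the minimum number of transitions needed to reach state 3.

Answer: 2

Working:
Layered search for 3:
  Layer 0: {0}
  Layer 1: {2}
  Layer 2: {3}
first hit 3 at d=2 via d·c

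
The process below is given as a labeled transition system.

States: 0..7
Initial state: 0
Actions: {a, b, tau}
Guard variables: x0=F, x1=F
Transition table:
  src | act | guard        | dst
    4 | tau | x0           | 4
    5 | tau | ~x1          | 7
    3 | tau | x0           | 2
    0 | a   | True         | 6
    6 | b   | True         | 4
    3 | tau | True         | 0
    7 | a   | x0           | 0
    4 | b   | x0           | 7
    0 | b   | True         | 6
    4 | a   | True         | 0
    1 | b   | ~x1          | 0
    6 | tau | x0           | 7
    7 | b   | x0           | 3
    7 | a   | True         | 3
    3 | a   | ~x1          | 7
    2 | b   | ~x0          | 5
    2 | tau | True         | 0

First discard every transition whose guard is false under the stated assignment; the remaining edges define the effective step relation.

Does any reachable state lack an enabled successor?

Answer: DEADLOCK-FREE

Trace:
R = {0,4,6}
  0: a→6  b→6  [deg 2]
  4: a→0  [deg 1]
  6: b→4  [deg 1]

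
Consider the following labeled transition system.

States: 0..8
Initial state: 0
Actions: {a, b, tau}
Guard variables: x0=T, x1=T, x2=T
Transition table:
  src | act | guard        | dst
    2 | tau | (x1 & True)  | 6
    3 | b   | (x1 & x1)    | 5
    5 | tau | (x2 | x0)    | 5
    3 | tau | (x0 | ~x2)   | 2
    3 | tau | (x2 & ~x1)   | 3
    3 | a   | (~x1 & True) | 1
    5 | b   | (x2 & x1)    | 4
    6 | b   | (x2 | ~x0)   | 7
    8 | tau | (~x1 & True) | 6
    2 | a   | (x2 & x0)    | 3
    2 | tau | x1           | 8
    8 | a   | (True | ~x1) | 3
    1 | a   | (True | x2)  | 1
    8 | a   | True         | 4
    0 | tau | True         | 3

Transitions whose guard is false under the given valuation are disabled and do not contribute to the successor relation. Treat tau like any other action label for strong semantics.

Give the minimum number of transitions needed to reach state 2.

Answer: 2

Trace:
BFS to 2:
  L0 = {0}
  L1 = {3}
  L2 = {2,5}
first hit 2 at d=2 via tau·tau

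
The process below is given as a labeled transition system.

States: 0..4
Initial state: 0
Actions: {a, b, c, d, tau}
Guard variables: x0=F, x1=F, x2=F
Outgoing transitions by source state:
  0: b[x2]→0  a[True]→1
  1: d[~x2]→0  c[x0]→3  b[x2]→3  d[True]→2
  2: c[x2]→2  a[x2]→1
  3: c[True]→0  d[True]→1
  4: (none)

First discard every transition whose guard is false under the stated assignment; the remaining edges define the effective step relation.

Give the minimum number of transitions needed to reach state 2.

Layered search for 2:
  L0 = {0}
  L1 = {1}
  L2 = {2}
depth(2)=2, e.g. a·d

Answer: 2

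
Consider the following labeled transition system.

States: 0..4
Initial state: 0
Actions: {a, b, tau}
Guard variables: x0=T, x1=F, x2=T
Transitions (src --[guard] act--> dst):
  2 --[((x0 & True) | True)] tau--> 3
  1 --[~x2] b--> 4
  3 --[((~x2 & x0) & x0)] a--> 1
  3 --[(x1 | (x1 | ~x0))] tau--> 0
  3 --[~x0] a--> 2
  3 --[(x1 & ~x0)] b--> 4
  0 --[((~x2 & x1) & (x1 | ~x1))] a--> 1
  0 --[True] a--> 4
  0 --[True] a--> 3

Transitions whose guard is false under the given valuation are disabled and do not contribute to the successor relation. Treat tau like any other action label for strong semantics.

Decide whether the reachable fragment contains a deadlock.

Answer: DEADLOCK at state 3

Working:
Reachable = {0,3,4}
  0: a→3  a→4  [2 out]
  3: ∅  [STUCK]
  4: ∅  [STUCK]
Path to 3: a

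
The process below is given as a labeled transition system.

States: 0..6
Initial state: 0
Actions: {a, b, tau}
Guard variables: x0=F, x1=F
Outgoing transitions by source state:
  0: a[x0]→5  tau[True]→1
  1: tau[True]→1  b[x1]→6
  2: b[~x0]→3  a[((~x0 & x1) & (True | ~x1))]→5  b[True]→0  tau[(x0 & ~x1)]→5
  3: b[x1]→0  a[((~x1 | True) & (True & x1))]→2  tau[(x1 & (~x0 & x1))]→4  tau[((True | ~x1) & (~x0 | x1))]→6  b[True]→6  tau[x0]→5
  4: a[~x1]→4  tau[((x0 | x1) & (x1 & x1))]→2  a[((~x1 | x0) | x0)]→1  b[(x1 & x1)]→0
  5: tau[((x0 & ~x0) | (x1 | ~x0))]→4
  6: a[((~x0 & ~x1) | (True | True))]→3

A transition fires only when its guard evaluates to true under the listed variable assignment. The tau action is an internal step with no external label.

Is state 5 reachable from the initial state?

After dropping false guards: 10 live edges.
depth 0: {0}
depth 1: {1}  cumulative {0,1}
Reachable = {0,1}

Answer: UNREACHABLE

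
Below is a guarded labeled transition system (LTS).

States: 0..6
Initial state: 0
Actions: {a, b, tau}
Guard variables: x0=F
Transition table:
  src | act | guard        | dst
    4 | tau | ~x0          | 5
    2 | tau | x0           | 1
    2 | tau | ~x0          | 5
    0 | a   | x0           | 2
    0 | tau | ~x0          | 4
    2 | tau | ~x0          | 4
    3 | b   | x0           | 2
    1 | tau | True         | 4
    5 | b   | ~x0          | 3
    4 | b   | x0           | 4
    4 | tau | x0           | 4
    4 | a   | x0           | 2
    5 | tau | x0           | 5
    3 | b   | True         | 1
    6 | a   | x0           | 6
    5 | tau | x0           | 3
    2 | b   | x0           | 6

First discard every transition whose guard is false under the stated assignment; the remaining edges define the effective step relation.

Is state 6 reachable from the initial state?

7 transition(s) survive guard evaluation.
Layer 0: {0}
Layer 1: {4}  cumulative {0,4}
Layer 2: {5}  cumulative {0,4,5}
Layer 3: {3}  cumulative {0,3,4,5}
Layer 4: {1}  cumulative {0,1,3,4,5}
Reach set: {0,1,3,4,5}

Answer: UNREACHABLE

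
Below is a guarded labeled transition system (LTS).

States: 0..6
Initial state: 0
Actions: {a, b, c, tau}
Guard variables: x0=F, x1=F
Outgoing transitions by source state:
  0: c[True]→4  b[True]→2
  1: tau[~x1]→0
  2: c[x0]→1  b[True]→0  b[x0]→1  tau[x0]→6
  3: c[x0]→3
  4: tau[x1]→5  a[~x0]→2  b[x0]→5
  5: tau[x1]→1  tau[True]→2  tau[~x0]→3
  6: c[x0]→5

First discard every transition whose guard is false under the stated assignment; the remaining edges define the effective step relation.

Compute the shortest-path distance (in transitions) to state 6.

Answer: UNREACHABLE

Trace:
Breadth-first toward 6:
  L0 = {0}
  L1 = {2,4}
6 never appears.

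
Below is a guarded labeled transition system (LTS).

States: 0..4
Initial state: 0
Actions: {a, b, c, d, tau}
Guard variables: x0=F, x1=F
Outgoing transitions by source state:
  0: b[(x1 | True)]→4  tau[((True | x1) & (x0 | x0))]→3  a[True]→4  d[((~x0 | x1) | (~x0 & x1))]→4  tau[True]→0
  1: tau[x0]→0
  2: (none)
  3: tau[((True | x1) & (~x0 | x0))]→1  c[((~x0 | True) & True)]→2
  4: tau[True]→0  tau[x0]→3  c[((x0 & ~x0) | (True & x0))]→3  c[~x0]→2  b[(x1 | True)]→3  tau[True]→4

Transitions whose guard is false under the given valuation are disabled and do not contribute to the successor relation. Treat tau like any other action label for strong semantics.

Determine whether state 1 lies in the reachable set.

Guard filter leaves 10 enabled edge(s).
depth 0: {0}
depth 1: {4}  cumulative {0,4}
depth 2: {2,3}  cumulative {0,2,3,4}
depth 3: {1}  cumulative {0,1,2,3,4}
Reach set: {0,1,2,3,4}
Path to 1: b·b·tau

Answer: REACHABLE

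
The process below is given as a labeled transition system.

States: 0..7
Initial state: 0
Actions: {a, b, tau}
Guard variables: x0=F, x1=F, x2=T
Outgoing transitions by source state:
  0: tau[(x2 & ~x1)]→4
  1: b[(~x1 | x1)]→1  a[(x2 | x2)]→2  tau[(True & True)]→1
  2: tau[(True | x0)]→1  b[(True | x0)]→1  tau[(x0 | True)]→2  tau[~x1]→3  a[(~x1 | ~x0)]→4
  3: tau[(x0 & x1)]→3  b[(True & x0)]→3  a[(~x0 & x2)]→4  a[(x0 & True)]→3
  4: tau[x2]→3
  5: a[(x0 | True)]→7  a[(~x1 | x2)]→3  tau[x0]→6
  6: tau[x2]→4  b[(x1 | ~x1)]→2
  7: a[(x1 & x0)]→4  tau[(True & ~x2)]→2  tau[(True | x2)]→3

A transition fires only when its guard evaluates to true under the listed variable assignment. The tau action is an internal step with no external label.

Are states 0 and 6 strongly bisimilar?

Refine partition for ~:
  P[0] = {{0,1,2,3,4,5,6,7}}
  P[1] = {{0,4,7},{1,2},{3,5},{6}}
  P[2] = {{0},{1},{2},{3},{4,7},{5},{6}}
stable after 3 split(s): 7 block(s)
class of 0: {0}; class of 6: {6}

Answer: NOT BISIMILAR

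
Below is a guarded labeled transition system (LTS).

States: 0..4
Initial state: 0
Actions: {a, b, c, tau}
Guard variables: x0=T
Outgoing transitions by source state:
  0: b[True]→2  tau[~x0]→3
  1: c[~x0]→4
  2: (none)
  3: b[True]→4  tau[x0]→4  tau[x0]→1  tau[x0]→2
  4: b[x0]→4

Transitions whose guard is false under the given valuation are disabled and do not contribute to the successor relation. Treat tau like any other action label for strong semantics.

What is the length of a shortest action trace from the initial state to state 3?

BFS to 3:
  Layer 0: {0}
  Layer 1: {2}
3 never appears.

Answer: UNREACHABLE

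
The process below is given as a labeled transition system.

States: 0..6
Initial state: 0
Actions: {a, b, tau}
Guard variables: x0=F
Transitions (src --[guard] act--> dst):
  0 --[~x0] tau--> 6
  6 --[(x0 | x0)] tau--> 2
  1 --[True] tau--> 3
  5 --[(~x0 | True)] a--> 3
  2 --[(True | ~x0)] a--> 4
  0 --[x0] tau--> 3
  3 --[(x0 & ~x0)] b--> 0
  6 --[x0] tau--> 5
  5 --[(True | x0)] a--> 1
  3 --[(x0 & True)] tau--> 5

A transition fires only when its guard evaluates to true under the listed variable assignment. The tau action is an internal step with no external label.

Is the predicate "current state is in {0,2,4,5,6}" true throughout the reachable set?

Answer: INVARIANT HOLDS

Working:
Inv-set: {0,2,4,5,6}
Reach set: {0,6}
  0: ok
  6: ok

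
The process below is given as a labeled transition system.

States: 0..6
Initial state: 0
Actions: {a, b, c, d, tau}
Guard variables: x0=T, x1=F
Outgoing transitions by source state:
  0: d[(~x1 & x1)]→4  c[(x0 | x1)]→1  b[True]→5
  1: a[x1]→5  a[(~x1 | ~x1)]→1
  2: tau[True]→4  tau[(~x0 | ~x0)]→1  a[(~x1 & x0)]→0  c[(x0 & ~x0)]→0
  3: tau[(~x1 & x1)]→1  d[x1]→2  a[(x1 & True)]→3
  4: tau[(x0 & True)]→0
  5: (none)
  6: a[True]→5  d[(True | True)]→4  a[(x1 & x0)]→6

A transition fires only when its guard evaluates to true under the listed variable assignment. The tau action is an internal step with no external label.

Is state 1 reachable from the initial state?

Answer: REACHABLE

Trace:
Guard filter leaves 8 enabled edge(s).
Layer 0: {0}
Layer 1: {1,5}  now seen {0,1,5}
Reach set: {0,1,5}
trace reaching 1: c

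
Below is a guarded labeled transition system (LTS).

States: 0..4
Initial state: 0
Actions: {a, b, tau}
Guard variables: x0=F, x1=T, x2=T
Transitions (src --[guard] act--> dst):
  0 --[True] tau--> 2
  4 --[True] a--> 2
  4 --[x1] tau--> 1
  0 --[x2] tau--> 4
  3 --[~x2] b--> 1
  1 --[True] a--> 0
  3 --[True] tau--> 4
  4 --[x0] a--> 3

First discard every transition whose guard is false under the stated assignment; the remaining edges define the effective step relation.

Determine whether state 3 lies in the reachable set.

Answer: UNREACHABLE

Trace:
Guard filter leaves 6 enabled edge(s).
depth 0: {0}
depth 1: {2,4}  total {0,2,4}
depth 2: {1}  total {0,1,2,4}
R = {0,1,2,4}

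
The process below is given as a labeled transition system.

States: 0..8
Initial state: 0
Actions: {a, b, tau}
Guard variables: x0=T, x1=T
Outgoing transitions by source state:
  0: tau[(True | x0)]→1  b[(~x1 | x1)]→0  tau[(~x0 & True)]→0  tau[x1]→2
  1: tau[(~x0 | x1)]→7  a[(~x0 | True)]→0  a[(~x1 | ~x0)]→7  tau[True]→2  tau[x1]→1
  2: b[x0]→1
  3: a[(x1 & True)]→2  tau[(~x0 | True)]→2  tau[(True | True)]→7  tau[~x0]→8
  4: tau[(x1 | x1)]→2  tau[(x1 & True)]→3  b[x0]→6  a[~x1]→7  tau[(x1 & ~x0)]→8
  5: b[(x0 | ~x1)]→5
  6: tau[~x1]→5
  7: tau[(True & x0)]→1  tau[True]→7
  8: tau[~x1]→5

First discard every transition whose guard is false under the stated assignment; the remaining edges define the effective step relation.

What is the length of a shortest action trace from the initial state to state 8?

BFS to 8:
  depth 0: {0}
  depth 1: {1,2}
  depth 2: {7}
8 never appears.

Answer: UNREACHABLE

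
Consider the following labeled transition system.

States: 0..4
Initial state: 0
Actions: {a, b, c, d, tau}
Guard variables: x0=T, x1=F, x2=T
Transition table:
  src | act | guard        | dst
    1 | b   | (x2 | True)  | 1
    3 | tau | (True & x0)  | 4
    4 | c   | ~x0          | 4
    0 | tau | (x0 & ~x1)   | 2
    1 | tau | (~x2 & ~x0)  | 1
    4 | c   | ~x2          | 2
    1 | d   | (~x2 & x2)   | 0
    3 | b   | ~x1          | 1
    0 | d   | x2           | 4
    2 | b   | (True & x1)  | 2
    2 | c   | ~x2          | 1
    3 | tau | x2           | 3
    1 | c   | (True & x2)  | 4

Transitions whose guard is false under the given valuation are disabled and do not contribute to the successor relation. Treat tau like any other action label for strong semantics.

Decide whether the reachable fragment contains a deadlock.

Answer: DEADLOCK at state 2

Working:
Reach set: {0,2,4}
  0: d→4  tau→2  [deg 2]
  2: ∅  [no exit]
  4: ∅  [no exit]
trace reaching 2: tau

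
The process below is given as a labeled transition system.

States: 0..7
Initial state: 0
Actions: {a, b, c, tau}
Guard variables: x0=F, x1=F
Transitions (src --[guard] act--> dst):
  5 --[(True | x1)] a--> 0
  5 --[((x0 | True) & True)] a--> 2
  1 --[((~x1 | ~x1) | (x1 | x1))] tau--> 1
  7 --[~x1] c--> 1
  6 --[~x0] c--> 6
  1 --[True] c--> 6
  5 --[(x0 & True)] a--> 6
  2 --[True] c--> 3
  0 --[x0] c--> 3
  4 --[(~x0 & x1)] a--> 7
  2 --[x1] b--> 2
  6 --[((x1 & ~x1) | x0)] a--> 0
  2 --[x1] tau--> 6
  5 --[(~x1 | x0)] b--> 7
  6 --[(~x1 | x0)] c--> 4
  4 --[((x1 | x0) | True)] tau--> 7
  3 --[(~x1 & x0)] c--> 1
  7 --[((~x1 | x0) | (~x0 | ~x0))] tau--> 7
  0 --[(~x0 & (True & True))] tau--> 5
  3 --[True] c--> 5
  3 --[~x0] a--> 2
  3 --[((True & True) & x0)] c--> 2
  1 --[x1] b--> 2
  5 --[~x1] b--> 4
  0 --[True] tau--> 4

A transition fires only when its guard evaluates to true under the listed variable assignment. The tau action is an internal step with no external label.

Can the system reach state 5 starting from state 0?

Guard filter leaves 16 enabled edge(s).
depth 0: {0}
depth 1: {4,5}  cumulative {0,4,5}
depth 2: {2,7}  cumulative {0,2,4,5,7}
depth 3: {1,3}  cumulative {0,1,2,3,4,5,7}
depth 4: {6}  cumulative {0,1,2,3,4,5,6,7}
R = {0,1,2,3,4,5,6,7}
trace reaching 5: tau

Answer: REACHABLE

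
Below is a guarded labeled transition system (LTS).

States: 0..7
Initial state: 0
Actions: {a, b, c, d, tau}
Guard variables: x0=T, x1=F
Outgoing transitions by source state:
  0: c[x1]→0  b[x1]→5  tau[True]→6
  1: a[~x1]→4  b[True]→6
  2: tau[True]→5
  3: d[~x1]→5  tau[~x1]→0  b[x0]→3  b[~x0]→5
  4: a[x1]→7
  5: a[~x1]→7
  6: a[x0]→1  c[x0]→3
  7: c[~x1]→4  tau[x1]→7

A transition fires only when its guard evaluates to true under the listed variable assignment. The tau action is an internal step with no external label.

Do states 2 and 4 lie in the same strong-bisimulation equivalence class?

Answer: NOT BISIMILAR

Trace:
Refine partition for ~:
  round 0: {{0,1,2,3,4,5,6,7}}
  round 1: {{0,2},{1},{3},{4},{5},{6},{7}}
  round 2: {{0},{1},{2},{3},{4},{5},{6},{7}}
Fixed point at round 3; 8 class(es).
2∈{2}, 4∈{4}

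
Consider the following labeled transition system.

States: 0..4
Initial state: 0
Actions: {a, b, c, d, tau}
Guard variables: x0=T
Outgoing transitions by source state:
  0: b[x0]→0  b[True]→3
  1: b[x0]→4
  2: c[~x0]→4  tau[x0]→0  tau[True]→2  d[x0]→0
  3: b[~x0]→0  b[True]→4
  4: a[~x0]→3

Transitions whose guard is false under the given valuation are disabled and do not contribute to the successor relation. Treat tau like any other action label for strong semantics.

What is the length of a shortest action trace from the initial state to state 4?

Answer: 2

Analysis:
BFS to 4:
  L0 = {0}
  L1 = {3}
  L2 = {4}
first hit 4 at d=2 via b·b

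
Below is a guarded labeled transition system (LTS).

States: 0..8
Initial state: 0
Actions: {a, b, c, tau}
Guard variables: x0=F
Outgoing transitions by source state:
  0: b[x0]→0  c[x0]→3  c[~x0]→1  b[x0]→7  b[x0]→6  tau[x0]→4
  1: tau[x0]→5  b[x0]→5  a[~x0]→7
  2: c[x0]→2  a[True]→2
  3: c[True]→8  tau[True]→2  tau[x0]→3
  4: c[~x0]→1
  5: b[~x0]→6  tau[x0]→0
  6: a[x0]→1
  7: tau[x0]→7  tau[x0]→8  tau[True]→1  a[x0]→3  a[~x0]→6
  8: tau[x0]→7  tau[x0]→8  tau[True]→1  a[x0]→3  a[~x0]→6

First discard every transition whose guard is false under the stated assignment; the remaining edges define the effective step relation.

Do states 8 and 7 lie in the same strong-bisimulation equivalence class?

Answer: BISIMILAR

Working:
Compute ~ classes (split until stable):
  π0 = {{0,1,2,3,4,5,6,7,8}}
  π1 = {{0,4},{1,2},{3},{5},{6},{7,8}}
  π2 = {{0,4},{1},{2},{3},{5},{6},{7,8}}
stable after 3 split(s): 7 block(s)
8∈{7,8}, 7∈{7,8}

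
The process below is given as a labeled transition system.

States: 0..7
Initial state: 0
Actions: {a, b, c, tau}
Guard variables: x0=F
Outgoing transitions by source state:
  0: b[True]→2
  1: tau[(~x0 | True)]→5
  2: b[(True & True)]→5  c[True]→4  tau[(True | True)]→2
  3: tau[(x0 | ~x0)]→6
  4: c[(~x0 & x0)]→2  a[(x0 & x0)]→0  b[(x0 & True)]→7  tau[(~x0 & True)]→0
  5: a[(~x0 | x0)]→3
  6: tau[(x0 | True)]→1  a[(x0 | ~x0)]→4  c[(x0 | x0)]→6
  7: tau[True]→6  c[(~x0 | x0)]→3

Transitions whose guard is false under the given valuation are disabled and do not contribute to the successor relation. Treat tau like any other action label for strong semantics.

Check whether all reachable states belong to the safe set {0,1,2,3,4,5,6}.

Answer: INVARIANT HOLDS

Trace:
Inv-set: {0,1,2,3,4,5,6}
Reach set: {0,1,2,3,4,5,6}
  0: ok
  1: ok
  2: ok
  3: ok
  4: ok
  5: ok
  6: ok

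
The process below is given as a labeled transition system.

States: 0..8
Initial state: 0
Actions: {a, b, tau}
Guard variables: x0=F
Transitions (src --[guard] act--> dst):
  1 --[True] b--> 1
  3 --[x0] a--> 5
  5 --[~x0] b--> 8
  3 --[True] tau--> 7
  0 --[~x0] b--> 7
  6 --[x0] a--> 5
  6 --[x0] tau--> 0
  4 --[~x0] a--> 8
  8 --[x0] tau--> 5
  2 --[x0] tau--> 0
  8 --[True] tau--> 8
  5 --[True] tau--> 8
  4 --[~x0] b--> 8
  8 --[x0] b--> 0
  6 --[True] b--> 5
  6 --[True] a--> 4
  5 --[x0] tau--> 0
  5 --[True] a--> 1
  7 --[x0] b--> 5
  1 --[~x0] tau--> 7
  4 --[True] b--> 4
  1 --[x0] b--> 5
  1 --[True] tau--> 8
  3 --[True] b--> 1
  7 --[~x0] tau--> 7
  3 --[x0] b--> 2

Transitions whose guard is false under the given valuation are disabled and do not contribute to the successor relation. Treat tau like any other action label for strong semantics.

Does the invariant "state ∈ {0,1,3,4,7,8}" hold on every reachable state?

Answer: INVARIANT HOLDS

Trace:
Allowed set {0,1,3,4,7,8}
Reach set: {0,7}
  0: ok
  7: ok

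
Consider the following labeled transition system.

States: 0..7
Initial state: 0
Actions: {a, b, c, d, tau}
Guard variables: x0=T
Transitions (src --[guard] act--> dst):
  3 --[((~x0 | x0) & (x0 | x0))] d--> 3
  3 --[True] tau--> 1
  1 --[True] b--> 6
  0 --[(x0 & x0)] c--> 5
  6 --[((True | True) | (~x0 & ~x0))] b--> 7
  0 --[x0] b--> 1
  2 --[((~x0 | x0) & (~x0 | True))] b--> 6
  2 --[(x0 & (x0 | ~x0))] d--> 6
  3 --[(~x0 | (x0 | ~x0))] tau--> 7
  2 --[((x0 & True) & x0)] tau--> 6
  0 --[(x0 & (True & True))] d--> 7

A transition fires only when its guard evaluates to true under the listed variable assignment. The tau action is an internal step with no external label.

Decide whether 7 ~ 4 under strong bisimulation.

Answer: BISIMILAR

Analysis:
Bisimulation quotient by refinement:
  P[0] = {{0,1,2,3,4,5,6,7}}
  P[1] = {{0},{1,6},{2},{3},{4,5,7}}
  P[2] = {{0},{1},{2},{3},{4,5,7},{6}}
6 equivalence class(es) (converged in 3)
class of 7: {4,5,7}; class of 4: {4,5,7}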